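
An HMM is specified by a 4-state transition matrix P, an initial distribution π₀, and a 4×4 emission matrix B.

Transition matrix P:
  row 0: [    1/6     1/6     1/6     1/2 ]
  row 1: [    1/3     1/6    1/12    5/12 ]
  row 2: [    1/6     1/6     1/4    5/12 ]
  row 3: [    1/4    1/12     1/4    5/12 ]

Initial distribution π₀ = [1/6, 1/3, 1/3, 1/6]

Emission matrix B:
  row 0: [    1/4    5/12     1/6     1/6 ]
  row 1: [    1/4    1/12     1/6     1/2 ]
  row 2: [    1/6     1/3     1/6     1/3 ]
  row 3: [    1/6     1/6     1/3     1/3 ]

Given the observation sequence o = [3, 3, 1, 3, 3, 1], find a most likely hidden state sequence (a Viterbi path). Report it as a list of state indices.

t=0: δ = [2.778e-02, 1.667e-01, 1.111e-01, 5.556e-02]  (obs o_0=3)
t=1: δ = [9.259e-03, 1.389e-02, 9.259e-03, 2.315e-02]  ψ = [1, 1, 2, 1]  (obs o_1=3)
t=2: δ = [2.411e-03, 1.929e-04, 1.929e-03, 1.608e-03]  ψ = [3, 1, 3, 3]  (obs o_2=1)
t=3: δ = [6.698e-05, 2.009e-04, 1.608e-04, 4.019e-04]  ψ = [0, 0, 2, 0]  (obs o_3=3)
t=4: δ = [1.674e-05, 1.674e-05, 3.349e-05, 5.582e-05]  ψ = [3, 1, 3, 3]  (obs o_4=3)
t=5: δ = [5.814e-06, 4.651e-07, 4.651e-06, 3.876e-06]  ψ = [3, 2, 3, 3]  (obs o_5=1)
backtrack: best end state = 0; path = [1, 3, 0, 3, 3, 0]

path = [1, 3, 0, 3, 3, 0]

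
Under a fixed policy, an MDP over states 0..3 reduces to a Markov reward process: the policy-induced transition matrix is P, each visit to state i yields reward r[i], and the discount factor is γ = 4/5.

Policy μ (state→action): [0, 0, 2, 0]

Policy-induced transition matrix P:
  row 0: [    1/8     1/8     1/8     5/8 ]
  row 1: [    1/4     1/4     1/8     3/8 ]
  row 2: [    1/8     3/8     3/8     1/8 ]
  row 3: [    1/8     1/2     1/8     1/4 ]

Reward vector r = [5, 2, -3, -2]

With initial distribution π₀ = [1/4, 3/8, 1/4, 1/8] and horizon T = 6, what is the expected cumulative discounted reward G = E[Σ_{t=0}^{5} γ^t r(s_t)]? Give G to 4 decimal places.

G = 1.7328

t=0: π = [0.2500, 0.3750, 0.2500, 0.1250], E[r] = 1.0000, γ^t·E[r] = 1.000000, running G = 1.000000
t=1: π = [0.1719, 0.2813, 0.1875, 0.3594], E[r] = 0.1406, γ^t·E[r] = 0.112500, running G = 1.112500
t=2: π = [0.1602, 0.3418, 0.1719, 0.3262], E[r] = 0.3164, γ^t·E[r] = 0.202500, running G = 1.315000
t=3: π = [0.1677, 0.3330, 0.1680, 0.3313], E[r] = 0.3381, γ^t·E[r] = 0.173125, running G = 1.488125
t=4: π = [0.1666, 0.3329, 0.1670, 0.3335], E[r] = 0.3308, γ^t·E[r] = 0.135500, running G = 1.623625
t=5: π = [0.1666, 0.3334, 0.1667, 0.3332], E[r] = 0.3332, γ^t·E[r] = 0.109186, running G = 1.732811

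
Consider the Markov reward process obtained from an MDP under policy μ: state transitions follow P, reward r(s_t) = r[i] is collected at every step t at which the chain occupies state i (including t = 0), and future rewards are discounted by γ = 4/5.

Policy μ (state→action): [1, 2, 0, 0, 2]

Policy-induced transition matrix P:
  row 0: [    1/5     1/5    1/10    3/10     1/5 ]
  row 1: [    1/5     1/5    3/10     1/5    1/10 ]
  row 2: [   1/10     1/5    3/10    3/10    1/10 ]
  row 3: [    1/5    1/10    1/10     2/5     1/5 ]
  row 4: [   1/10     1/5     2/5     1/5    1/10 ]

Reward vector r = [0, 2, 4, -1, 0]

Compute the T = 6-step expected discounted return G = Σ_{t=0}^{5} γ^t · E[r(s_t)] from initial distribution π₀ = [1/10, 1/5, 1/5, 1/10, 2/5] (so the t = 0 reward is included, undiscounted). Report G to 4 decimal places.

G = 3.9656

t=0: π = [0.1000, 0.2000, 0.2000, 0.1000, 0.4000], E[r] = 1.1000, γ^t·E[r] = 1.100000, running G = 1.100000
t=1: π = [0.1400, 0.1900, 0.3000, 0.2500, 0.1200], E[r] = 1.3300, γ^t·E[r] = 1.064000, running G = 2.164000
t=2: π = [0.1580, 0.1750, 0.2340, 0.2940, 0.1390], E[r] = 0.9920, γ^t·E[r] = 0.634880, running G = 2.798880
t=3: π = [0.1627, 0.1706, 0.2235, 0.2980, 0.1452], E[r] = 0.9372, γ^t·E[r] = 0.479846, running G = 3.278726
t=4: π = [0.1631, 0.1702, 0.2224, 0.2982, 0.1461], E[r] = 0.9317, γ^t·E[r] = 0.381624, running G = 3.660351
t=5: π = [0.1632, 0.1702, 0.2223, 0.2982, 0.1461], E[r] = 0.9315, γ^t·E[r] = 0.305237, running G = 3.965588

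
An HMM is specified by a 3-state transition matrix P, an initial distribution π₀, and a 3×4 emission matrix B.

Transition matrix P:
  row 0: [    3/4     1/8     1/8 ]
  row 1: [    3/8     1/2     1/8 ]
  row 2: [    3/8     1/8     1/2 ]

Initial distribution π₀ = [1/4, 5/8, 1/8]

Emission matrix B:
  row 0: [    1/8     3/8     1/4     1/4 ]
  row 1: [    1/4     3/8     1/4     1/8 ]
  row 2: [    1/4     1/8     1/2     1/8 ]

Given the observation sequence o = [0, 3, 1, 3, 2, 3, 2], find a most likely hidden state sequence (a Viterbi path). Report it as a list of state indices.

t=0: δ = [3.125e-02, 1.562e-01, 3.125e-02]  (obs o_0=0)
t=1: δ = [1.465e-02, 9.766e-03, 2.441e-03]  ψ = [1, 1, 1]  (obs o_1=3)
t=2: δ = [4.120e-03, 1.831e-03, 2.289e-04]  ψ = [0, 1, 0]  (obs o_2=1)
t=3: δ = [7.725e-04, 1.144e-04, 6.437e-05]  ψ = [0, 1, 0]  (obs o_3=3)
t=4: δ = [1.448e-04, 2.414e-05, 4.828e-05]  ψ = [0, 0, 0]  (obs o_4=2)
t=5: δ = [2.716e-05, 2.263e-06, 3.017e-06]  ψ = [0, 0, 2]  (obs o_5=3)
t=6: δ = [5.092e-06, 8.487e-07, 1.697e-06]  ψ = [0, 0, 0]  (obs o_6=2)
backtrack: best end state = 0; path = [1, 0, 0, 0, 0, 0, 0]

path = [1, 0, 0, 0, 0, 0, 0]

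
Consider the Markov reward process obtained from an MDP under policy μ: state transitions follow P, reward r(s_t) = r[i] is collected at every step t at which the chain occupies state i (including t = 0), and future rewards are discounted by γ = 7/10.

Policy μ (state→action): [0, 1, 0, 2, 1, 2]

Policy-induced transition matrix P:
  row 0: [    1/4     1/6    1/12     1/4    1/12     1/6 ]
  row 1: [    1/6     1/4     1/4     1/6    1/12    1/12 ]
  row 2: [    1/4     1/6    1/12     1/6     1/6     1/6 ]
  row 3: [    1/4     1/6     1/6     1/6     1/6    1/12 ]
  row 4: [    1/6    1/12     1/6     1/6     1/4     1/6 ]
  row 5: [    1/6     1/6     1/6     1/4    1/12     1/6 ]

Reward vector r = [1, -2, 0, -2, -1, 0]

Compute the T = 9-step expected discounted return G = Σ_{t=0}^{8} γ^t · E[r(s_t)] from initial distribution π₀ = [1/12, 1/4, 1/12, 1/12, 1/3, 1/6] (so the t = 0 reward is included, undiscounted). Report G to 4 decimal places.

G = -2.3541

t=0: π = [0.0833, 0.2500, 0.0833, 0.0833, 0.3333, 0.1667], E[r] = -0.9167, γ^t·E[r] = -0.916667, running G = -0.916667
t=1: π = [0.1875, 0.1597, 0.1736, 0.1875, 0.1528, 0.1389], E[r] = -0.6597, γ^t·E[r] = -0.461806, running G = -1.378472
t=2: π = [0.2124, 0.1672, 0.1499, 0.1939, 0.1389, 0.1377], E[r] = -0.6487, γ^t·E[r] = -0.317876, running G = -1.696348
t=3: π = [0.2130, 0.1690, 0.1504, 0.1958, 0.1351, 0.1366], E[r] = -0.6519, γ^t·E[r] = -0.223588, running G = -1.919937
t=4: π = [0.2133, 0.1695, 0.1505, 0.1958, 0.1347, 0.1363], E[r] = -0.6520, γ^t·E[r] = -0.156550, running G = -2.076486
t=5: π = [0.2133, 0.1696, 0.1505, 0.1958, 0.1346, 0.1362], E[r] = -0.6521, γ^t·E[r] = -0.109593, running G = -2.186079
t=6: π = [0.2133, 0.1696, 0.1505, 0.1958, 0.1346, 0.1362], E[r] = -0.6521, γ^t·E[r] = -0.076716, running G = -2.262795
t=7: π = [0.2133, 0.1696, 0.1505, 0.1958, 0.1346, 0.1362], E[r] = -0.6521, γ^t·E[r] = -0.053701, running G = -2.316496
t=8: π = [0.2133, 0.1696, 0.1505, 0.1958, 0.1346, 0.1362], E[r] = -0.6521, γ^t·E[r] = -0.037591, running G = -2.354087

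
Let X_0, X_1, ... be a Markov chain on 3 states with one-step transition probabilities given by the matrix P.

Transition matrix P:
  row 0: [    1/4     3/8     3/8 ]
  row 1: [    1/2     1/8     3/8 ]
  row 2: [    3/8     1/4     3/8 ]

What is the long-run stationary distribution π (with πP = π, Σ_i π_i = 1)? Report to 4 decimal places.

Balance equations π_j = Σ_i π_i·P[i][j]:
  π_0 = 1/4·π_0 + 1/2·π_1 + 3/8·π_2
  π_1 = 3/8·π_0 + 1/8·π_1 + 1/4·π_2
  normalize: π_0 + π_1 + π_2 = 1
Solving the linear system gives exactly π = [29/80, 21/80, 3/8].

π = [0.3625, 0.2625, 0.3750]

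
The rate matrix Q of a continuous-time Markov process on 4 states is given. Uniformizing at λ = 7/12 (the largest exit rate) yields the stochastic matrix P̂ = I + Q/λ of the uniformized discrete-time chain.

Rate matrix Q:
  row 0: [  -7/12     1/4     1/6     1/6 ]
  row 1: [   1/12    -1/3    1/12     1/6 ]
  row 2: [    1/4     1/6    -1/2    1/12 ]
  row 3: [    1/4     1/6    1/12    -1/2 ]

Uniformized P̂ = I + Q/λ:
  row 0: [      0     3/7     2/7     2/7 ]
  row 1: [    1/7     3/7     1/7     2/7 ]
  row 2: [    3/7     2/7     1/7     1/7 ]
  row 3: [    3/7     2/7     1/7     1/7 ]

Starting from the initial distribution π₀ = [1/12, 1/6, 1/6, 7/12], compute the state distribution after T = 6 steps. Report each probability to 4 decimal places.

t=0: π = [0.0833, 0.1667, 0.1667, 0.5833]
t=1: π = [0.3452, 0.3214, 0.1548, 0.1786]
t=2: π = [0.1888, 0.3810, 0.1922, 0.2381]
t=3: π = [0.2388, 0.3671, 0.1698, 0.2242]
t=4: π = [0.2213, 0.3723, 0.1770, 0.2294]
t=5: π = [0.2274, 0.3705, 0.1745, 0.2277]
t=6: π = [0.2253, 0.3711, 0.1753, 0.2283]

π = [0.2253, 0.3711, 0.1753, 0.2283]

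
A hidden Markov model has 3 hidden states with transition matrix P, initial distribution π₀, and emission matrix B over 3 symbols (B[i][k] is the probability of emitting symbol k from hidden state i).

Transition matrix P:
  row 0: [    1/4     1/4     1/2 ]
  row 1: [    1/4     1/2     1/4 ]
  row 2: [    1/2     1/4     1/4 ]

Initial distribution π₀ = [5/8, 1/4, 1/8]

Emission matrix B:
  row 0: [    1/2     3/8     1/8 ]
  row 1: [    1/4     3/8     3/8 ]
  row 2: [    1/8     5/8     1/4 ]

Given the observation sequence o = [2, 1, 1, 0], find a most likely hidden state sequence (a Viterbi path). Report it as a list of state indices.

path = [0, 2, 2, 0]

t=0: δ = [7.812e-02, 9.375e-02, 3.125e-02]  (obs o_0=2)
t=1: δ = [8.789e-03, 1.758e-02, 2.441e-02]  ψ = [1, 1, 0]  (obs o_1=1)
t=2: δ = [4.578e-03, 3.296e-03, 3.815e-03]  ψ = [2, 1, 2]  (obs o_2=1)
t=3: δ = [9.537e-04, 4.120e-04, 2.861e-04]  ψ = [2, 1, 0]  (obs o_3=0)
backtrack: best end state = 0; path = [0, 2, 2, 0]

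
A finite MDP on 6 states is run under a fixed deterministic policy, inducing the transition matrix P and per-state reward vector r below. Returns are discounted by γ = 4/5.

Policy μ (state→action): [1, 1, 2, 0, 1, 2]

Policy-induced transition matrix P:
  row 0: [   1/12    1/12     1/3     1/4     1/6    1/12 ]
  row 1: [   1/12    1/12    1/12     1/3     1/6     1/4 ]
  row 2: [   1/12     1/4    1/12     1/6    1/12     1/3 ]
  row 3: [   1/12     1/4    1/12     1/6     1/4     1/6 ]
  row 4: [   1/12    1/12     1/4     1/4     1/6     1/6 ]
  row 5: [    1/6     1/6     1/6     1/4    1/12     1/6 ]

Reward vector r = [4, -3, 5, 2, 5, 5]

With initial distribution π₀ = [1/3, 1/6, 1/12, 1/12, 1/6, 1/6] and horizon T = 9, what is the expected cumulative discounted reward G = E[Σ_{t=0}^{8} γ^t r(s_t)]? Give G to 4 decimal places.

t=0: π = [0.3333, 0.1667, 0.0833, 0.0833, 0.1667, 0.1667], E[r] = 3.0833, γ^t·E[r] = 3.083333, running G = 3.083333
t=1: π = [0.0972, 0.1250, 0.2083, 0.2500, 0.1528, 0.1667], E[r] = 3.1528, γ^t·E[r] = 2.522222, running G = 5.605556
t=2: π = [0.0972, 0.1736, 0.1470, 0.2222, 0.1563, 0.2037], E[r] = 2.8472, γ^t·E[r] = 1.822222, running G = 7.427778
t=3: π = [0.1003, 0.1618, 0.1507, 0.2337, 0.1560, 0.1975], E[r] = 2.9038, γ^t·E[r] = 1.486765, running G = 8.914543
t=4: π = [0.0998, 0.1639, 0.1509, 0.2315, 0.1571, 0.1969], E[r] = 2.8950, γ^t·E[r] = 1.185794, running G = 10.100337
t=5: π = [0.0997, 0.1635, 0.1509, 0.2318, 0.1570, 0.1971], E[r] = 2.8972, γ^t·E[r] = 0.949347, running G = 11.049684
t=6: π = [0.0998, 0.1635, 0.1509, 0.2317, 0.1570, 0.1971], E[r] = 2.8967, γ^t·E[r] = 0.759355, running G = 11.809040
t=7: π = [0.0998, 0.1635, 0.1509, 0.2317, 0.1570, 0.1971], E[r] = 2.8968, γ^t·E[r] = 0.607502, running G = 12.416542
t=8: π = [0.0998, 0.1635, 0.1509, 0.2317, 0.1570, 0.1971], E[r] = 2.8968, γ^t·E[r] = 0.485999, running G = 12.902541

G = 12.9025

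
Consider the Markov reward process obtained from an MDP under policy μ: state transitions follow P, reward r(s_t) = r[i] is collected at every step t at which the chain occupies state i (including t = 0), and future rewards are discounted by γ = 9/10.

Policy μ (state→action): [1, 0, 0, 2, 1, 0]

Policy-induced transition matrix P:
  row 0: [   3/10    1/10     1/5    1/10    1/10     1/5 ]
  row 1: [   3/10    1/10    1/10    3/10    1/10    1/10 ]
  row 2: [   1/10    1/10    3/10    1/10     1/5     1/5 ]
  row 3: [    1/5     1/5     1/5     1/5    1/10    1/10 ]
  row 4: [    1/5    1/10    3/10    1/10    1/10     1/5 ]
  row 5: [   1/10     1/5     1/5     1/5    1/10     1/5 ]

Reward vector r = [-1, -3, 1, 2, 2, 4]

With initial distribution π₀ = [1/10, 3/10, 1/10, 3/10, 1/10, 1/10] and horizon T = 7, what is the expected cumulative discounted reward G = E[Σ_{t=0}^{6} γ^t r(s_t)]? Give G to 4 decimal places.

G = 3.8244

t=0: π = [0.1000, 0.3000, 0.1000, 0.3000, 0.1000, 0.1000], E[r] = 0.3000, γ^t·E[r] = 0.300000, running G = 0.300000
t=1: π = [0.2200, 0.1400, 0.1900, 0.2000, 0.1100, 0.1400], E[r] = 0.7300, γ^t·E[r] = 0.657000, running G = 0.957000
t=2: π = [0.2030, 0.1340, 0.2160, 0.1620, 0.1190, 0.1660], E[r] = 0.8370, γ^t·E[r] = 0.677970, running G = 1.634970
t=3: π = [0.1955, 0.1328, 0.2201, 0.1596, 0.1216, 0.1704], E[r] = 0.8702, γ^t·E[r] = 0.634376, running G = 2.269346
t=4: π = [0.1938, 0.1330, 0.2209, 0.1596, 0.1220, 0.1708], E[r] = 0.8743, γ^t·E[r] = 0.573622, running G = 2.842967
t=5: π = [0.1935, 0.1330, 0.2210, 0.1596, 0.1221, 0.1707], E[r] = 0.8748, γ^t·E[r] = 0.516560, running G = 3.359528
t=6: π = [0.1935, 0.1330, 0.2210, 0.1596, 0.1221, 0.1707], E[r] = 0.8748, γ^t·E[r] = 0.464921, running G = 3.824449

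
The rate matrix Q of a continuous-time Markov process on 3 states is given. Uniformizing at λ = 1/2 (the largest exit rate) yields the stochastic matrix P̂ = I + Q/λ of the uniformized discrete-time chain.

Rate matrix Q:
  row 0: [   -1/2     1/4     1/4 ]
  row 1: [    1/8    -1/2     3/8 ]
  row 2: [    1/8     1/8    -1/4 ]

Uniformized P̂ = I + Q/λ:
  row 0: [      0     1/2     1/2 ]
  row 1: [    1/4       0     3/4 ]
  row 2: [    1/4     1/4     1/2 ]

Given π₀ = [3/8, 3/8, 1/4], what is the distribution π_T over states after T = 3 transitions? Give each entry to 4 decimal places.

t=0: π = [0.3750, 0.3750, 0.2500]
t=1: π = [0.1563, 0.2500, 0.5938]
t=2: π = [0.2109, 0.2266, 0.5625]
t=3: π = [0.1973, 0.2461, 0.5566]

π = [0.1973, 0.2461, 0.5566]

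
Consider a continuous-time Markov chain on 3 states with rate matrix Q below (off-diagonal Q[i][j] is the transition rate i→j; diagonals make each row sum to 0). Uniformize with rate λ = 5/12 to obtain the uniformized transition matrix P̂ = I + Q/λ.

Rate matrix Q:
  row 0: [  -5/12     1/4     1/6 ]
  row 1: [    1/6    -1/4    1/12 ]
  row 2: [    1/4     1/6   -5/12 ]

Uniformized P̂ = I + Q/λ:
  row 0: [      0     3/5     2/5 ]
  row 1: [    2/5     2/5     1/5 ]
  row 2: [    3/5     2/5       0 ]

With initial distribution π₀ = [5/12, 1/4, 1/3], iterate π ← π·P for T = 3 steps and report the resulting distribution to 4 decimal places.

π = [0.3140, 0.4647, 0.2213]

t=0: π = [0.4167, 0.2500, 0.3333]
t=1: π = [0.3000, 0.4833, 0.2167]
t=2: π = [0.3233, 0.4600, 0.2167]
t=3: π = [0.3140, 0.4647, 0.2213]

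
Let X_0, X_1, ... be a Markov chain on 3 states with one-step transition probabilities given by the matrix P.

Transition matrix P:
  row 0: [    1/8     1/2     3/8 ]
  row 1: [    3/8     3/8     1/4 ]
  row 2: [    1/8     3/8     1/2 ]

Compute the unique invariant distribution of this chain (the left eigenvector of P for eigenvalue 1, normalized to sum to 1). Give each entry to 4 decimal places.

Balance equations π_j = Σ_i π_i·P[i][j]:
  π_0 = 1/8·π_0 + 3/8·π_1 + 1/8·π_2
  π_1 = 1/2·π_0 + 3/8·π_1 + 3/8·π_2
  normalize: π_0 + π_1 + π_2 = 1
Solving the linear system gives exactly π = [7/31, 25/62, 23/62].

π = [0.2258, 0.4032, 0.3710]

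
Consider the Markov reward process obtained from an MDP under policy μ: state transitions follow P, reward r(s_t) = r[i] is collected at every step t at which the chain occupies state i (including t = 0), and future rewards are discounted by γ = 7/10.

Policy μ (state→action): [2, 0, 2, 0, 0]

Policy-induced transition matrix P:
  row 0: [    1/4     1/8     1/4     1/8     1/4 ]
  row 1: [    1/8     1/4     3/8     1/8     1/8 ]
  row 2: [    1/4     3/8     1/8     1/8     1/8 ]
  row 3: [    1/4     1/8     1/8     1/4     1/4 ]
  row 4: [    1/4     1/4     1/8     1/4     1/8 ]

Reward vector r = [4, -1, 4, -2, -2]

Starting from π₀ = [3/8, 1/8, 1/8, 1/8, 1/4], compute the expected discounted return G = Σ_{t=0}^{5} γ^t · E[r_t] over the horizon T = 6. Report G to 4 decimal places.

G = 2.7092

t=0: π = [0.3750, 0.1250, 0.1250, 0.1250, 0.2500], E[r] = 1.1250, γ^t·E[r] = 1.125000, running G = 1.125000
t=1: π = [0.2344, 0.2031, 0.2031, 0.1719, 0.1875], E[r] = 0.8281, γ^t·E[r] = 0.579688, running G = 1.704688
t=2: π = [0.2246, 0.2246, 0.2051, 0.1699, 0.1758], E[r] = 0.8027, γ^t·E[r] = 0.393340, running G = 2.098027
t=3: π = [0.2219, 0.2263, 0.2092, 0.1682, 0.1743], E[r] = 0.8132, γ^t·E[r] = 0.278939, running G = 2.376966
t=4: π = [0.2217, 0.2274, 0.2093, 0.1678, 0.1738], E[r] = 0.8136, γ^t·E[r] = 0.195338, running G = 2.572304
t=5: π = [0.2216, 0.2275, 0.2096, 0.1677, 0.1737], E[r] = 0.8143, γ^t·E[r] = 0.136859, running G = 2.709163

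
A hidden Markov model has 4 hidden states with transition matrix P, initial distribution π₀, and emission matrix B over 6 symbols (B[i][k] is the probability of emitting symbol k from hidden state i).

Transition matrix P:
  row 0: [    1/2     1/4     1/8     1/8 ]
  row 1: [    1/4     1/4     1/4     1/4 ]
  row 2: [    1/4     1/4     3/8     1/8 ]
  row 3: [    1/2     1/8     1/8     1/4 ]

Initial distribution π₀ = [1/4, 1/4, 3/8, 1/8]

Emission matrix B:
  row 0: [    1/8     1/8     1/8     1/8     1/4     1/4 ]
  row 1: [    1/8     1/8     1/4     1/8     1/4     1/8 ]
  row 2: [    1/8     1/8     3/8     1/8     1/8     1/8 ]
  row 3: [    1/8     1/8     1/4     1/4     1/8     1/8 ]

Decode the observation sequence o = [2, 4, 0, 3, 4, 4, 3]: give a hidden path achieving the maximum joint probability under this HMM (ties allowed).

t=0: δ = [3.125e-02, 6.250e-02, 1.406e-01, 3.125e-02]  (obs o_0=2)
t=1: δ = [8.789e-03, 8.789e-03, 6.592e-03, 2.197e-03]  ψ = [2, 2, 2, 2]  (obs o_1=4)
t=2: δ = [5.493e-04, 2.747e-04, 3.090e-04, 2.747e-04]  ψ = [0, 0, 2, 1]  (obs o_2=0)
t=3: δ = [3.433e-05, 1.717e-05, 1.448e-05, 1.717e-05]  ψ = [0, 0, 2, 0]  (obs o_3=3)
t=4: δ = [4.292e-06, 2.146e-06, 6.789e-07, 5.364e-07]  ψ = [0, 0, 2, 0]  (obs o_4=4)
t=5: δ = [5.364e-07, 2.682e-07, 6.706e-08, 6.706e-08]  ψ = [0, 0, 0, 0]  (obs o_5=4)
t=6: δ = [3.353e-08, 1.676e-08, 8.382e-09, 1.676e-08]  ψ = [0, 0, 0, 0]  (obs o_6=3)
backtrack: best end state = 0; path = [2, 0, 0, 0, 0, 0, 0]

path = [2, 0, 0, 0, 0, 0, 0]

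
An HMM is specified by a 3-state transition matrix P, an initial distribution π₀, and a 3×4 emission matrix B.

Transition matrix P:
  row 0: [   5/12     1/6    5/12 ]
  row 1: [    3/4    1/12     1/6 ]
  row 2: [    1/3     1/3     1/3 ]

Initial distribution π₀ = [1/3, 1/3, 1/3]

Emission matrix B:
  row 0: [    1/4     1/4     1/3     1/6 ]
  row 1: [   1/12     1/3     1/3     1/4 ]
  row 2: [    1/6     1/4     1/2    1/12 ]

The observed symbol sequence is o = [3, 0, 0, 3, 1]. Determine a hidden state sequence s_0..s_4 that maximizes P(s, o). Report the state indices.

t=0: δ = [5.556e-02, 8.333e-02, 2.778e-02]  (obs o_0=3)
t=1: δ = [1.562e-02, 7.716e-04, 3.858e-03]  ψ = [1, 0, 0]  (obs o_1=0)
t=2: δ = [1.628e-03, 2.170e-04, 1.085e-03]  ψ = [0, 0, 0]  (obs o_2=0)
t=3: δ = [1.130e-04, 9.042e-05, 5.651e-05]  ψ = [0, 2, 0]  (obs o_3=3)
t=4: δ = [1.695e-05, 6.279e-06, 1.177e-05]  ψ = [1, 0, 0]  (obs o_4=1)
backtrack: best end state = 0; path = [1, 0, 2, 1, 0]

path = [1, 0, 2, 1, 0]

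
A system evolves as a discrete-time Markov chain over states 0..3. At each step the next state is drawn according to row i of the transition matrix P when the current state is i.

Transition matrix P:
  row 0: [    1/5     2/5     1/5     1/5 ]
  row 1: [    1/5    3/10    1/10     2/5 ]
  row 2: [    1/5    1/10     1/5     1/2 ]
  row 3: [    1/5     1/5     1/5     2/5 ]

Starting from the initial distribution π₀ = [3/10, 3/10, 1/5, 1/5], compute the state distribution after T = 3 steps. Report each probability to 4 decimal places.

π = [0.2000, 0.2477, 0.1750, 0.3773]

t=0: π = [0.3000, 0.3000, 0.2000, 0.2000]
t=1: π = [0.2000, 0.2700, 0.1700, 0.3600]
t=2: π = [0.2000, 0.2500, 0.1730, 0.3770]
t=3: π = [0.2000, 0.2477, 0.1750, 0.3773]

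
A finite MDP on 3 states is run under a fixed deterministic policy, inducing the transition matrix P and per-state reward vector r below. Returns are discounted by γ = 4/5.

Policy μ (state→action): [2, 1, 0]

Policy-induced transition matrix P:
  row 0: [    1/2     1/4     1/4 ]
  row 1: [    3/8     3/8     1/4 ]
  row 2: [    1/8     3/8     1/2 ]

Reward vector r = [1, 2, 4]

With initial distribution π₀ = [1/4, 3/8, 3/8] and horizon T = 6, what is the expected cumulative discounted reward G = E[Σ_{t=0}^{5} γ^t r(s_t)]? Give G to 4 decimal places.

t=0: π = [0.2500, 0.3750, 0.3750], E[r] = 2.5000, γ^t·E[r] = 2.500000, running G = 2.500000
t=1: π = [0.3125, 0.3438, 0.3438], E[r] = 2.3750, γ^t·E[r] = 1.900000, running G = 4.400000
t=2: π = [0.3281, 0.3359, 0.3359], E[r] = 2.3438, γ^t·E[r] = 1.500000, running G = 5.900000
t=3: π = [0.3320, 0.3340, 0.3340], E[r] = 2.3359, γ^t·E[r] = 1.196000, running G = 7.096000
t=4: π = [0.3330, 0.3335, 0.3335], E[r] = 2.3340, γ^t·E[r] = 0.956000, running G = 8.052000
t=5: π = [0.3333, 0.3334, 0.3334], E[r] = 2.3335, γ^t·E[r] = 0.764640, running G = 8.816640

G = 8.8166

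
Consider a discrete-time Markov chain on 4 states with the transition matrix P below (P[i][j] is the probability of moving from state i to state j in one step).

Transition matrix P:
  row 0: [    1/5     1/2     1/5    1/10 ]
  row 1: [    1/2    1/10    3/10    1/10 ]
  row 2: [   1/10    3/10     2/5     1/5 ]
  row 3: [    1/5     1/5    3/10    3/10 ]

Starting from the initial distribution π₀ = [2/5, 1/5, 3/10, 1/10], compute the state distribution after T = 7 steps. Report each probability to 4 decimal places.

t=0: π = [0.4000, 0.2000, 0.3000, 0.1000]
t=1: π = [0.2300, 0.3300, 0.2900, 0.1500]
t=2: π = [0.2700, 0.2650, 0.3060, 0.1590]
t=3: π = [0.2489, 0.2851, 0.3036, 0.1624]
t=4: π = [0.2552, 0.2765, 0.3055, 0.1628]
t=5: π = [0.2524, 0.2794, 0.3050, 0.1631]
t=6: π = [0.2533, 0.2783, 0.3053, 0.1631]
t=7: π = [0.2530, 0.2787, 0.3052, 0.1632]

π = [0.2530, 0.2787, 0.3052, 0.1632]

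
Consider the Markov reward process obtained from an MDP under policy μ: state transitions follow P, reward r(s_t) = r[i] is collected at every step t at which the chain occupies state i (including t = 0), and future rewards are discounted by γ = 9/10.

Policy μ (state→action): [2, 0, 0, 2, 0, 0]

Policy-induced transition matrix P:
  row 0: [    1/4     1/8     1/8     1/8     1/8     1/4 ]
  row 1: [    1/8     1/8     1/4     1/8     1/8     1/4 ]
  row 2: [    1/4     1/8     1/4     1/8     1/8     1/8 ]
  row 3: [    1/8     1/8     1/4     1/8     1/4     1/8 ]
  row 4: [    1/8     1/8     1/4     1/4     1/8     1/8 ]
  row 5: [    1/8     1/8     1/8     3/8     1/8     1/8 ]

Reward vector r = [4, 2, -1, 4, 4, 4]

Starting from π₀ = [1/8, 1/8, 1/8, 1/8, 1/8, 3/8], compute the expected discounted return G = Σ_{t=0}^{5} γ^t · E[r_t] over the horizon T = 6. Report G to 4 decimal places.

t=0: π = [0.1250, 0.1250, 0.1250, 0.1250, 0.1250, 0.3750], E[r] = 3.1250, γ^t·E[r] = 3.125000, running G = 3.125000
t=1: π = [0.1563, 0.1250, 0.1875, 0.2344, 0.1406, 0.1563], E[r] = 2.8125, γ^t·E[r] = 2.531250, running G = 5.656250
t=2: π = [0.1680, 0.1250, 0.2109, 0.1816, 0.1543, 0.1602], E[r] = 2.6953, γ^t·E[r] = 2.183203, running G = 7.839453
t=3: π = [0.1724, 0.1250, 0.2090, 0.1843, 0.1477, 0.1616], E[r] = 2.7051, γ^t·E[r] = 1.972002, running G = 9.811455
t=4: π = [0.1727, 0.1250, 0.2083, 0.1839, 0.1480, 0.1622], E[r] = 2.7087, γ^t·E[r] = 1.777204, running G = 11.588660
t=5: π = [0.1726, 0.1250, 0.2081, 0.1840, 0.1480, 0.1622], E[r] = 2.7093, γ^t·E[r] = 1.599799, running G = 13.188459

G = 13.1885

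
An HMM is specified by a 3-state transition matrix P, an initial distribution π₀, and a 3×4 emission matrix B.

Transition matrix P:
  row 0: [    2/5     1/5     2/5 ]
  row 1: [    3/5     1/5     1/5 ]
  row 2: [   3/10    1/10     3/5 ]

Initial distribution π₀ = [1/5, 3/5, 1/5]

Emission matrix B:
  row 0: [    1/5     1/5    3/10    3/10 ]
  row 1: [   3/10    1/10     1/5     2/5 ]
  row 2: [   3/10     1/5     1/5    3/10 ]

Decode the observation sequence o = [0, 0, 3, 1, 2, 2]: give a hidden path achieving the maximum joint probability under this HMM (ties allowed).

path = [1, 0, 2, 2, 2, 2]

t=0: δ = [4.000e-02, 1.800e-01, 6.000e-02]  (obs o_0=0)
t=1: δ = [2.160e-02, 1.080e-02, 1.080e-02]  ψ = [1, 1, 1]  (obs o_1=0)
t=2: δ = [2.592e-03, 1.728e-03, 2.592e-03]  ψ = [0, 0, 0]  (obs o_2=3)
t=3: δ = [2.074e-04, 5.184e-05, 3.110e-04]  ψ = [0, 0, 2]  (obs o_3=1)
t=4: δ = [2.799e-05, 8.294e-06, 3.732e-05]  ψ = [2, 0, 2]  (obs o_4=2)
t=5: δ = [3.359e-06, 1.120e-06, 4.479e-06]  ψ = [0, 0, 2]  (obs o_5=2)
backtrack: best end state = 2; path = [1, 0, 2, 2, 2, 2]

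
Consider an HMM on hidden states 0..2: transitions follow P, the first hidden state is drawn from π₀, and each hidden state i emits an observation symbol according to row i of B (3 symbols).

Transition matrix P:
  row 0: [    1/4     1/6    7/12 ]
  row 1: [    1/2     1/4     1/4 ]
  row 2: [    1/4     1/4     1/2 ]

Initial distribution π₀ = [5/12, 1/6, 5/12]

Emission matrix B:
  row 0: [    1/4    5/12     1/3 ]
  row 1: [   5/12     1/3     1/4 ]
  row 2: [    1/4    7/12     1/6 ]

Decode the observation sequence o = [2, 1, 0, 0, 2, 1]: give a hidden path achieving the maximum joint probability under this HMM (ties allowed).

t=0: δ = [1.389e-01, 4.167e-02, 6.944e-02]  (obs o_0=2)
t=1: δ = [1.447e-02, 7.716e-03, 4.726e-02]  ψ = [0, 0, 0]  (obs o_1=1)
t=2: δ = [2.954e-03, 4.923e-03, 5.908e-03]  ψ = [2, 2, 2]  (obs o_2=0)
t=3: δ = [6.154e-04, 6.154e-04, 7.385e-04]  ψ = [1, 2, 2]  (obs o_3=0)
t=4: δ = [1.026e-04, 4.615e-05, 6.154e-05]  ψ = [1, 2, 2]  (obs o_4=2)
t=5: δ = [1.068e-05, 5.698e-06, 3.490e-05]  ψ = [0, 0, 0]  (obs o_5=1)
backtrack: best end state = 2; path = [0, 2, 2, 1, 0, 2]

path = [0, 2, 2, 1, 0, 2]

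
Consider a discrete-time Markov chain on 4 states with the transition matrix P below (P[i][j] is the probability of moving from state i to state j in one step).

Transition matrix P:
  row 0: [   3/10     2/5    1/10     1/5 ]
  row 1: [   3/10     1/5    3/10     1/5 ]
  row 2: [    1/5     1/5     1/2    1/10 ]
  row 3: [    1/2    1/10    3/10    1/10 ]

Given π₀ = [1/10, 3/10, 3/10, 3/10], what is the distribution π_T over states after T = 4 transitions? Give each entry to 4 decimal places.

t=0: π = [0.1000, 0.3000, 0.3000, 0.3000]
t=1: π = [0.3300, 0.1900, 0.3400, 0.1400]
t=2: π = [0.2940, 0.2520, 0.3020, 0.1520]
t=3: π = [0.3002, 0.2436, 0.3016, 0.1546]
t=4: π = [0.3008, 0.2446, 0.3003, 0.1544]

π = [0.3008, 0.2446, 0.3003, 0.1544]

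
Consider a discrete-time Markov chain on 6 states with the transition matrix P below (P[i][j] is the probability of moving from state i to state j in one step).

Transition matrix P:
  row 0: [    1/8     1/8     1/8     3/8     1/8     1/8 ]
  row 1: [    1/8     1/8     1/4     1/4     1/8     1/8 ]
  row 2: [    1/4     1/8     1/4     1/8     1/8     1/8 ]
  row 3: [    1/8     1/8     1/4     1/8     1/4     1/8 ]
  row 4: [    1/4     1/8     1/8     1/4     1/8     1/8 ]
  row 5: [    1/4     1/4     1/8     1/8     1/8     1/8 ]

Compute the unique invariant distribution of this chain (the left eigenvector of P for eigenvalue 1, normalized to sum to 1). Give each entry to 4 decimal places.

π = [0.1836, 0.1406, 0.1926, 0.2073, 0.1509, 0.1250]

Balance equations π_j = Σ_i π_i·P[i][j]:
  π_0 = 1/8·π_0 + 1/8·π_1 + 1/4·π_2 + 1/8·π_3 + 1/4·π_4 + 1/4·π_5
  π_1 = 1/8·π_0 + 1/8·π_1 + 1/8·π_2 + 1/8·π_3 + 1/8·π_4 + 1/4·π_5
  π_2 = 1/8·π_0 + 1/4·π_1 + 1/4·π_2 + 1/4·π_3 + 1/8·π_4 + 1/8·π_5
  π_3 = 3/8·π_0 + 1/4·π_1 + 1/8·π_2 + 1/8·π_3 + 1/4·π_4 + 1/8·π_5
  π_4 = 1/8·π_0 + 1/8·π_1 + 1/8·π_2 + 1/4·π_3 + 1/8·π_4 + 1/8·π_5
  normalize: π_0 + π_1 + π_2 + π_3 + π_4 + π_5 = 1
Solving the linear system gives exactly π = [6849/37312, 9/64, 7185/37312, 967/4664, 5631/37312, 1/8].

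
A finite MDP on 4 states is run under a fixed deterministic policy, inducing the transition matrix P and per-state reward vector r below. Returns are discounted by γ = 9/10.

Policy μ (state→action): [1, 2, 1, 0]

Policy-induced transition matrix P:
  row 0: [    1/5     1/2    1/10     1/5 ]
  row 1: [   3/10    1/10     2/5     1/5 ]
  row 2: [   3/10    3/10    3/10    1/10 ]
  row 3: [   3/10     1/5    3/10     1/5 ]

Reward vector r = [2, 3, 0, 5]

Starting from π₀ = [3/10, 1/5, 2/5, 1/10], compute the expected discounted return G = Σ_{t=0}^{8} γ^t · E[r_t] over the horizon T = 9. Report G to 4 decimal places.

t=0: π = [0.3000, 0.2000, 0.4000, 0.1000], E[r] = 1.7000, γ^t·E[r] = 1.700000, running G = 1.700000
t=1: π = [0.2700, 0.3100, 0.2600, 0.1600], E[r] = 2.2700, γ^t·E[r] = 2.043000, running G = 3.743000
t=2: π = [0.2730, 0.2760, 0.2770, 0.1740], E[r] = 2.2440, γ^t·E[r] = 1.817640, running G = 5.560640
t=3: π = [0.2727, 0.2820, 0.2730, 0.1723], E[r] = 2.2529, γ^t·E[r] = 1.642364, running G = 7.203004
t=4: π = [0.2727, 0.2809, 0.2737, 0.1727], E[r] = 2.2517, γ^t·E[r] = 1.477334, running G = 8.680338
t=5: π = [0.2727, 0.2811, 0.2735, 0.1726], E[r] = 2.2519, γ^t·E[r] = 1.329728, running G = 10.010066
t=6: π = [0.2727, 0.2811, 0.2736, 0.1726], E[r] = 2.2519, γ^t·E[r] = 1.196737, running G = 11.206803
t=7: π = [0.2727, 0.2811, 0.2736, 0.1726], E[r] = 2.2519, γ^t·E[r] = 1.077066, running G = 12.283869
t=8: π = [0.2727, 0.2811, 0.2736, 0.1726], E[r] = 2.2519, γ^t·E[r] = 0.969359, running G = 13.253228

G = 13.2532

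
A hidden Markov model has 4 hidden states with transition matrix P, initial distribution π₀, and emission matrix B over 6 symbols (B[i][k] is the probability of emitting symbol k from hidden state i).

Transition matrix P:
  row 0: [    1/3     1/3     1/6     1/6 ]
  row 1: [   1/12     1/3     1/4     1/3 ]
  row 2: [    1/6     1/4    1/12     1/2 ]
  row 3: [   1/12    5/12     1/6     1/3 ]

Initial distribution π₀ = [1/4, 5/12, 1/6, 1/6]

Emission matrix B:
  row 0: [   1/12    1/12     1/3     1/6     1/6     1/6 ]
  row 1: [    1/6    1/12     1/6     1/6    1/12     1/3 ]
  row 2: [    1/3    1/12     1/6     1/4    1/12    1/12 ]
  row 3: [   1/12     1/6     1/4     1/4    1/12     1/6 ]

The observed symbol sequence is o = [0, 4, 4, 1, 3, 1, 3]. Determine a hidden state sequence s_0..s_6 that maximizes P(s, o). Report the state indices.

path = [2, 3, 1, 3, 3, 3, 3]

t=0: δ = [2.083e-02, 6.944e-02, 5.556e-02, 1.389e-02]  (obs o_0=0)
t=1: δ = [1.543e-03, 1.929e-03, 1.447e-03, 2.315e-03]  ψ = [2, 1, 1, 2]  (obs o_1=4)
t=2: δ = [8.573e-05, 8.038e-05, 4.019e-05, 6.430e-05]  ψ = [0, 3, 1, 3]  (obs o_2=4)
t=3: δ = [2.381e-06, 2.381e-06, 1.674e-06, 4.465e-06]  ψ = [0, 0, 1, 1]  (obs o_3=1)
t=4: δ = [1.323e-07, 3.101e-07, 1.861e-07, 3.721e-07]  ψ = [0, 3, 3, 3]  (obs o_4=3)
t=5: δ = [3.675e-09, 1.292e-08, 6.460e-09, 2.067e-08]  ψ = [0, 3, 1, 3]  (obs o_5=1)
t=6: δ = [2.871e-10, 1.436e-09, 8.614e-10, 1.723e-09]  ψ = [3, 3, 3, 3]  (obs o_6=3)
backtrack: best end state = 3; path = [2, 3, 1, 3, 3, 3, 3]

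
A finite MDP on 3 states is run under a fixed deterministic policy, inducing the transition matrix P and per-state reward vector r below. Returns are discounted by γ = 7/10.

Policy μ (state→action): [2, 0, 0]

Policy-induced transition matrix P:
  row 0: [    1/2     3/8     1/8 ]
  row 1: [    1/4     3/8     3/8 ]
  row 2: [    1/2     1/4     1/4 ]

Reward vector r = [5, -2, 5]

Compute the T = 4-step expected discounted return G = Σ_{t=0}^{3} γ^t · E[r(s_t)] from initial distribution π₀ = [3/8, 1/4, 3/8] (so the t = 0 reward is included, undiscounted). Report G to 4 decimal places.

G = 7.2920

t=0: π = [0.3750, 0.2500, 0.3750], E[r] = 3.2500, γ^t·E[r] = 3.250000, running G = 3.250000
t=1: π = [0.4375, 0.3281, 0.2344], E[r] = 2.7031, γ^t·E[r] = 1.892188, running G = 5.142188
t=2: π = [0.4180, 0.3457, 0.2363], E[r] = 2.5801, γ^t·E[r] = 1.264238, running G = 6.406426
t=3: π = [0.4136, 0.3455, 0.2410], E[r] = 2.5818, γ^t·E[r] = 0.885553, running G = 7.291979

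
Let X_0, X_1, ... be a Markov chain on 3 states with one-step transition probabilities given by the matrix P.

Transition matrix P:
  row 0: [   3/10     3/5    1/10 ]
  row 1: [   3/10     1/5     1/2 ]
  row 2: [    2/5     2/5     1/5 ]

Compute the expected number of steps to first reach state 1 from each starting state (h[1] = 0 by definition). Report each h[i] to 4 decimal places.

First-step conditioning: h[1] = 0; for i ≠ 1, h[i] = 1 + Σ_k P[i][k]·h[k].
  h[0] = 1 + 3/10·h[0] + 1/10·h[2]
  h[2] = 1 + 2/5·h[0] + 1/5·h[2]
Solving the 2×2 linear system over states ≠ 1 gives exactly h = [45/26, 0, 55/26] (h[1] = 0 is the target).

h = [1.7308, 0.0000, 2.1154]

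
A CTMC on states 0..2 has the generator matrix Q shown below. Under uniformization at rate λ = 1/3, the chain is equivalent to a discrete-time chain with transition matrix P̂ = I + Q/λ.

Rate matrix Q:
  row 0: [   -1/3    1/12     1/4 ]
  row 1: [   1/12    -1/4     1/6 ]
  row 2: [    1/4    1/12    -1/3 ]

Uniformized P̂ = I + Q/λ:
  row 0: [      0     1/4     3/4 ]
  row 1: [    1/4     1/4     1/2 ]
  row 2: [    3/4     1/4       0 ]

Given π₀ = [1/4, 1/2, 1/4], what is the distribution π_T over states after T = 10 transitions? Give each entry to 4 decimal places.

π = [0.3605, 0.2500, 0.3895]

t=0: π = [0.2500, 0.5000, 0.2500]
t=1: π = [0.3125, 0.2500, 0.4375]
t=2: π = [0.3906, 0.2500, 0.3594]
t=3: π = [0.3320, 0.2500, 0.4180]
t=4: π = [0.3760, 0.2500, 0.3740]
t=5: π = [0.3430, 0.2500, 0.4070]
t=6: π = [0.3677, 0.2500, 0.3823]
t=7: π = [0.3492, 0.2500, 0.4008]
t=8: π = [0.3631, 0.2500, 0.3869]
t=9: π = [0.3527, 0.2500, 0.3973]
t=10: π = [0.3605, 0.2500, 0.3895]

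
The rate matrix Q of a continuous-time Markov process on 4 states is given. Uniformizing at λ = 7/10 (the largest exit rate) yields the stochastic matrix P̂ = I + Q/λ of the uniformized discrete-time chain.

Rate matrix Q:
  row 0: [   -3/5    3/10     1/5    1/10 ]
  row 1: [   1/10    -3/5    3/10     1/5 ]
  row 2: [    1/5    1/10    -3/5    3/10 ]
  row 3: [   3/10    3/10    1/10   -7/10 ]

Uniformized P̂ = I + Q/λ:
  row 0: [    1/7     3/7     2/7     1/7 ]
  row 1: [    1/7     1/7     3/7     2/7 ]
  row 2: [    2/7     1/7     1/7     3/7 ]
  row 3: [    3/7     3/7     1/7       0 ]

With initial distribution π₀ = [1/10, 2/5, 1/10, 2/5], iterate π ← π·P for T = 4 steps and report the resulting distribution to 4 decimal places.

t=0: π = [0.1000, 0.4000, 0.1000, 0.4000]
t=1: π = [0.2714, 0.2857, 0.2714, 0.1714]
t=2: π = [0.2306, 0.2694, 0.2633, 0.2367]
t=3: π = [0.2481, 0.2764, 0.2528, 0.2227]
t=4: π = [0.2426, 0.2774, 0.2573, 0.2227]

π = [0.2426, 0.2774, 0.2573, 0.2227]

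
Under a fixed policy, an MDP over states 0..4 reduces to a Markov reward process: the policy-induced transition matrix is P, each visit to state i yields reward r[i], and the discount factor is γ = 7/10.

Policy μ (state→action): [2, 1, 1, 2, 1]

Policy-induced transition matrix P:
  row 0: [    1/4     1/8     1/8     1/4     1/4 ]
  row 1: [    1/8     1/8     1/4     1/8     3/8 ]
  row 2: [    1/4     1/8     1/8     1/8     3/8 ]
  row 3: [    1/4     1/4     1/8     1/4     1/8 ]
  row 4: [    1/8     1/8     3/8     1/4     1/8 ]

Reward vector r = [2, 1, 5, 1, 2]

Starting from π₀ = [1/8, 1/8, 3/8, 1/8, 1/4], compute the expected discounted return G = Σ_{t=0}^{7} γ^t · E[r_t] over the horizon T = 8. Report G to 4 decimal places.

t=0: π = [0.1250, 0.1250, 0.3750, 0.1250, 0.2500], E[r] = 2.8750, γ^t·E[r] = 2.875000, running G = 2.875000
t=1: π = [0.2031, 0.1406, 0.2031, 0.1875, 0.2656], E[r] = 2.2813, γ^t·E[r] = 1.596875, running G = 4.471875
t=2: π = [0.1992, 0.1484, 0.2090, 0.2070, 0.2363], E[r] = 2.2715, γ^t·E[r] = 1.113027, running G = 5.584902
t=3: π = [0.2019, 0.1509, 0.2026, 0.2053, 0.2393], E[r] = 2.2517, γ^t·E[r] = 0.772336, running G = 6.357239
t=4: π = [0.2012, 0.1507, 0.2037, 0.2058, 0.2386], E[r] = 2.2545, γ^t·E[r] = 0.541317, running G = 6.898555
t=5: π = [0.2013, 0.1507, 0.2035, 0.2057, 0.2387], E[r] = 2.2540, γ^t·E[r] = 0.378835, running G = 7.277390
t=6: π = [0.2013, 0.1507, 0.2035, 0.2057, 0.2387], E[r] = 2.2541, γ^t·E[r] = 0.265197, running G = 7.542587
t=7: π = [0.2013, 0.1507, 0.2035, 0.2057, 0.2387], E[r] = 2.2541, γ^t·E[r] = 0.185637, running G = 7.728224

G = 7.7282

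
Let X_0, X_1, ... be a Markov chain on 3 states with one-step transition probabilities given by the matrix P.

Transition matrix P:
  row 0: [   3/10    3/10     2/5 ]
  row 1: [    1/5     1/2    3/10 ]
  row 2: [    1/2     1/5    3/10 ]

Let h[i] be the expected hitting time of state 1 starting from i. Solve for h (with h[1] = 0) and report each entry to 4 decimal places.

First-step conditioning: h[1] = 0; for i ≠ 1, h[i] = 1 + Σ_k P[i][k]·h[k].
  h[0] = 1 + 3/10·h[0] + 2/5·h[2]
  h[2] = 1 + 1/2·h[0] + 3/10·h[2]
Solving the 2×2 linear system over states ≠ 1 gives exactly h = [110/29, 0, 120/29] (h[1] = 0 is the target).

h = [3.7931, 0.0000, 4.1379]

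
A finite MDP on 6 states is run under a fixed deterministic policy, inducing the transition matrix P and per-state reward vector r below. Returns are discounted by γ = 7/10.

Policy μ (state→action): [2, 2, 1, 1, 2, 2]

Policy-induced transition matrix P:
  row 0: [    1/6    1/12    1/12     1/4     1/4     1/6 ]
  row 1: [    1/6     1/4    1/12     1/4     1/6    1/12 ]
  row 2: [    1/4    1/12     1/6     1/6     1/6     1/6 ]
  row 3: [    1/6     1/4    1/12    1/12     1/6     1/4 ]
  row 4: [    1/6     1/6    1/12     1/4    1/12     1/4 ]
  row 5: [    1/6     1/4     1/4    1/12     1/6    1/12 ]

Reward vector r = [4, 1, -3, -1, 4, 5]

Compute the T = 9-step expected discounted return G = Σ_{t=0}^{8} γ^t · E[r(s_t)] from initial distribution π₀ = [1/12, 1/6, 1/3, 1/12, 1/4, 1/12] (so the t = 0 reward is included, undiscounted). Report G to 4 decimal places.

G = 4.9060

t=0: π = [0.0833, 0.1667, 0.3333, 0.0833, 0.2500, 0.0833], E[r] = 0.8333, γ^t·E[r] = 0.833333, running G = 0.833333
t=1: π = [0.1944, 0.1597, 0.1250, 0.1944, 0.1528, 0.1736], E[r] = 1.8472, γ^t·E[r] = 1.293056, running G = 2.126389
t=2: π = [0.1771, 0.1840, 0.1227, 0.1782, 0.1701, 0.1678], E[r] = 1.8657, γ^t·E[r] = 0.914213, running G = 3.040602
t=3: π = [0.1769, 0.1859, 0.1215, 0.1821, 0.1672, 0.1664], E[r] = 1.8476, γ^t·E[r] = 0.633730, running G = 3.674331
t=4: π = [0.1768, 0.1863, 0.1212, 0.1818, 0.1675, 0.1664], E[r] = 1.8501, γ^t·E[r] = 0.444221, running G = 4.118552
t=5: π = [0.1768, 0.1864, 0.1212, 0.1819, 0.1674, 0.1664], E[r] = 1.8497, γ^t·E[r] = 0.310883, running G = 4.429435
t=6: π = [0.1768, 0.1864, 0.1212, 0.1819, 0.1674, 0.1664], E[r] = 1.8498, γ^t·E[r] = 0.217624, running G = 4.647059
t=7: π = [0.1768, 0.1864, 0.1212, 0.1819, 0.1674, 0.1664], E[r] = 1.8498, γ^t·E[r] = 0.152336, running G = 4.799395
t=8: π = [0.1768, 0.1864, 0.1212, 0.1819, 0.1674, 0.1664], E[r] = 1.8498, γ^t·E[r] = 0.106635, running G = 4.906031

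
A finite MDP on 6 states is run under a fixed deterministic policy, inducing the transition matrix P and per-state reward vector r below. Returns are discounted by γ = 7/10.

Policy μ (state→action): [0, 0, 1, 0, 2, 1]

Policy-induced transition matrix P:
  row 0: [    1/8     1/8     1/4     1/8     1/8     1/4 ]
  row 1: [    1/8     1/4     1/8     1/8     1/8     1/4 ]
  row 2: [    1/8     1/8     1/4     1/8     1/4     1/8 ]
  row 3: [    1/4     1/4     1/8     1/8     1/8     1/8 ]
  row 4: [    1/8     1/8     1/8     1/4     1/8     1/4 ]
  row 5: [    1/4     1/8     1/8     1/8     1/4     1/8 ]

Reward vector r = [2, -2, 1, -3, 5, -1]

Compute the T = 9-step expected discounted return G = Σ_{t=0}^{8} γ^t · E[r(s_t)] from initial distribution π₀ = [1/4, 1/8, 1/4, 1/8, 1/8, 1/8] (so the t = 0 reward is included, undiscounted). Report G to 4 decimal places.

G = 1.5282

t=0: π = [0.2500, 0.1250, 0.2500, 0.1250, 0.1250, 0.1250], E[r] = 0.6250, γ^t·E[r] = 0.625000, running G = 0.625000
t=1: π = [0.1563, 0.1563, 0.1875, 0.1406, 0.1719, 0.1875], E[r] = 0.4375, γ^t·E[r] = 0.306250, running G = 0.931250
t=2: π = [0.1660, 0.1621, 0.1680, 0.1465, 0.1719, 0.1855], E[r] = 0.4102, γ^t·E[r] = 0.200977, running G = 1.132227
t=3: π = [0.1665, 0.1636, 0.1667, 0.1465, 0.1692, 0.1875], E[r] = 0.3916, γ^t·E[r] = 0.134319, running G = 1.266546
t=4: π = [0.1667, 0.1638, 0.1667, 0.1461, 0.1693, 0.1874], E[r] = 0.3932, γ^t·E[r] = 0.094405, running G = 1.360950
t=5: π = [0.1667, 0.1637, 0.1667, 0.1462, 0.1693, 0.1875], E[r] = 0.3929, γ^t·E[r] = 0.066039, running G = 1.426989
t=6: π = [0.1667, 0.1637, 0.1667, 0.1462, 0.1693, 0.1875], E[r] = 0.3930, γ^t·E[r] = 0.046238, running G = 1.473227
t=7: π = [0.1667, 0.1637, 0.1667, 0.1462, 0.1693, 0.1875], E[r] = 0.3930, γ^t·E[r] = 0.032365, running G = 1.505592
t=8: π = [0.1667, 0.1637, 0.1667, 0.1462, 0.1693, 0.1875], E[r] = 0.3930, γ^t·E[r] = 0.022656, running G = 1.528248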